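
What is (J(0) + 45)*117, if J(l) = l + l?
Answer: 5265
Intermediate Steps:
J(l) = 2*l
(J(0) + 45)*117 = (2*0 + 45)*117 = (0 + 45)*117 = 45*117 = 5265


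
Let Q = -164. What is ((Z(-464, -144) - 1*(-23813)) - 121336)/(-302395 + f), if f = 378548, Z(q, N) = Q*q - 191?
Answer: -21618/76153 ≈ -0.28388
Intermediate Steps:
Z(q, N) = -191 - 164*q (Z(q, N) = -164*q - 191 = -191 - 164*q)
((Z(-464, -144) - 1*(-23813)) - 121336)/(-302395 + f) = (((-191 - 164*(-464)) - 1*(-23813)) - 121336)/(-302395 + 378548) = (((-191 + 76096) + 23813) - 121336)/76153 = ((75905 + 23813) - 121336)*(1/76153) = (99718 - 121336)*(1/76153) = -21618*1/76153 = -21618/76153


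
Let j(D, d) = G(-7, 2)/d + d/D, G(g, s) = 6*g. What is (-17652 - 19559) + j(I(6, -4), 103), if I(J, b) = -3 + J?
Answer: -11487716/309 ≈ -37177.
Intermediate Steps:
j(D, d) = -42/d + d/D (j(D, d) = (6*(-7))/d + d/D = -42/d + d/D)
(-17652 - 19559) + j(I(6, -4), 103) = (-17652 - 19559) + (-42/103 + 103/(-3 + 6)) = -37211 + (-42*1/103 + 103/3) = -37211 + (-42/103 + 103*(⅓)) = -37211 + (-42/103 + 103/3) = -37211 + 10483/309 = -11487716/309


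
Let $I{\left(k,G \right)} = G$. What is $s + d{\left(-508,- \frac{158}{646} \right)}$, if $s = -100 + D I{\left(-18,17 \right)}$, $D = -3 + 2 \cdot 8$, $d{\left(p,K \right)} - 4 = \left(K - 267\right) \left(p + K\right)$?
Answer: $\frac{14183591285}{104329} \approx 1.3595 \cdot 10^{5}$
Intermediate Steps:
$d{\left(p,K \right)} = 4 + \left(-267 + K\right) \left(K + p\right)$ ($d{\left(p,K \right)} = 4 + \left(K - 267\right) \left(p + K\right) = 4 + \left(-267 + K\right) \left(K + p\right)$)
$D = 13$ ($D = -3 + 16 = 13$)
$s = 121$ ($s = -100 + 13 \cdot 17 = -100 + 221 = 121$)
$s + d{\left(-508,- \frac{158}{646} \right)} = 121 + \left(4 + \left(- \frac{158}{646}\right)^{2} - 267 \left(- \frac{158}{646}\right) - -135636 + - \frac{158}{646} \left(-508\right)\right) = 121 + \left(4 + \left(\left(-158\right) \frac{1}{646}\right)^{2} - 267 \left(\left(-158\right) \frac{1}{646}\right) + 135636 + \left(-158\right) \frac{1}{646} \left(-508\right)\right) = 121 + \left(4 + \left(- \frac{79}{323}\right)^{2} - - \frac{21093}{323} + 135636 - - \frac{40132}{323}\right) = 121 + \left(4 + \frac{6241}{104329} + \frac{21093}{323} + 135636 + \frac{40132}{323}\right) = 121 + \frac{14170967476}{104329} = \frac{14183591285}{104329}$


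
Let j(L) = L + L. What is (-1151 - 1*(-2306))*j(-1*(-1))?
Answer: 2310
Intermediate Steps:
j(L) = 2*L
(-1151 - 1*(-2306))*j(-1*(-1)) = (-1151 - 1*(-2306))*(2*(-1*(-1))) = (-1151 + 2306)*(2*1) = 1155*2 = 2310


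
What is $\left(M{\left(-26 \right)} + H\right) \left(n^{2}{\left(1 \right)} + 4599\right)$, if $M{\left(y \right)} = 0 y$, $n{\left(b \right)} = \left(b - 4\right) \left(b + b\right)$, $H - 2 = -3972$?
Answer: $-18400950$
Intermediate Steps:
$H = -3970$ ($H = 2 - 3972 = -3970$)
$n{\left(b \right)} = 2 b \left(-4 + b\right)$ ($n{\left(b \right)} = \left(-4 + b\right) 2 b = 2 b \left(-4 + b\right)$)
$M{\left(y \right)} = 0$
$\left(M{\left(-26 \right)} + H\right) \left(n^{2}{\left(1 \right)} + 4599\right) = \left(0 - 3970\right) \left(\left(2 \cdot 1 \left(-4 + 1\right)\right)^{2} + 4599\right) = - 3970 \left(\left(2 \cdot 1 \left(-3\right)\right)^{2} + 4599\right) = - 3970 \left(\left(-6\right)^{2} + 4599\right) = - 3970 \left(36 + 4599\right) = \left(-3970\right) 4635 = -18400950$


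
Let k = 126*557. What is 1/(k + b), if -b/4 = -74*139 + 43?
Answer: 1/111154 ≈ 8.9965e-6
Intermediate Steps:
k = 70182
b = 40972 (b = -4*(-74*139 + 43) = -4*(-10286 + 43) = -4*(-10243) = 40972)
1/(k + b) = 1/(70182 + 40972) = 1/111154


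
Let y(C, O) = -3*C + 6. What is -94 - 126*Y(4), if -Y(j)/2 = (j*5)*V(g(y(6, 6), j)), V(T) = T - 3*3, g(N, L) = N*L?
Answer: -287374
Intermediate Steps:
y(C, O) = 6 - 3*C
g(N, L) = L*N
V(T) = -9 + T (V(T) = T - 9 = -9 + T)
Y(j) = -10*j*(-9 - 12*j) (Y(j) = -2*j*5*(-9 + j*(6 - 3*6)) = -2*5*j*(-9 + j*(6 - 18)) = -2*5*j*(-9 + j*(-12)) = -2*5*j*(-9 - 12*j) = -10*j*(-9 - 12*j))
-94 - 126*Y(4) = -94 - 126*30*4*(3 + 4*4) = -94 - 126*30*4*(3 + 16) = -94 - 126*30*4*19 = -94 - 126*2280 = -94 - 6*47880 = -94 - 287280 = -287374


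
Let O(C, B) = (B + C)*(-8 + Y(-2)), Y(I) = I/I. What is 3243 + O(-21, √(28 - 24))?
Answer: 3376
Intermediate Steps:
Y(I) = 1
O(C, B) = -7*B - 7*C (O(C, B) = (B + C)*(-8 + 1) = (B + C)*(-7) = -7*B - 7*C)
3243 + O(-21, √(28 - 24)) = 3243 + (-7*√(28 - 24) - 7*(-21)) = 3243 + (-7*√4 + 147) = 3243 + (-7*2 + 147) = 3243 + (-14 + 147) = 3243 + 133 = 3376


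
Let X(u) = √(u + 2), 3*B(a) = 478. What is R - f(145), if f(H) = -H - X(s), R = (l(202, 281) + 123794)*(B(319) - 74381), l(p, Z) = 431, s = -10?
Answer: -27660559190/3 + 2*I*√2 ≈ -9.2202e+9 + 2.8284*I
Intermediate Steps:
B(a) = 478/3 (B(a) = (⅓)*478 = 478/3)
R = -27660559625/3 (R = (431 + 123794)*(478/3 - 74381) = 124225*(-222665/3) = -27660559625/3 ≈ -9.2202e+9)
X(u) = √(2 + u)
f(H) = -H - 2*I*√2 (f(H) = -H - √(2 - 10) = -H - √(-8) = -H - 2*I*√2)
R - f(145) = -27660559625/3 - (-1*145 - 2*I*√2) = -27660559625/3 - (-145 - 2*I*√2) = -27660559625/3 + (145 + 2*I*√2) = -27660559190/3 + 2*I*√2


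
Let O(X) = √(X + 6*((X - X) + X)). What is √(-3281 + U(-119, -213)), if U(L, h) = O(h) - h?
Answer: √(-3068 + I*√1491) ≈ 0.3486 + 55.391*I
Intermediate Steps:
O(X) = √7*√X (O(X) = √(X + 6*(0 + X)) = √(X + 6*X) = √(7*X) = √7*√X)
U(L, h) = -h + √7*√h (U(L, h) = √7*√h - h = -h + √7*√h)
√(-3281 + U(-119, -213)) = √(-3281 + (-1*(-213) + √7*√(-213))) = √(-3281 + (213 + √7*(I*√213))) = √(-3281 + (213 + I*√1491)) = √(-3068 + I*√1491)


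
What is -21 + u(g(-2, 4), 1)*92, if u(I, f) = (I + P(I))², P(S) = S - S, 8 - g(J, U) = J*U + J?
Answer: 29787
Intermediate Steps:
g(J, U) = 8 - J - J*U (g(J, U) = 8 - (J*U + J) = 8 - (J + J*U) = 8 + (-J - J*U) = 8 - J - J*U)
P(S) = 0
u(I, f) = I² (u(I, f) = (I + 0)² = I²)
-21 + u(g(-2, 4), 1)*92 = -21 + (8 - 1*(-2) - 1*(-2)*4)²*92 = -21 + (8 + 2 + 8)²*92 = -21 + 18²*92 = -21 + 324*92 = -21 + 29808 = 29787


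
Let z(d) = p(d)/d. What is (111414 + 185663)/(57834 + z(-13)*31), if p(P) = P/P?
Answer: 3862001/751811 ≈ 5.1369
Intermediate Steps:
p(P) = 1
z(d) = 1/d
(111414 + 185663)/(57834 + z(-13)*31) = (111414 + 185663)/(57834 + 31/(-13)) = 297077/(57834 - 1/13*31) = 297077/(57834 - 31/13) = 297077/(751811/13) = 297077*(13/751811) = 3862001/751811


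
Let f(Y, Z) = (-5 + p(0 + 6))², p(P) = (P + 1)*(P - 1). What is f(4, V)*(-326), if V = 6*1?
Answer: -293400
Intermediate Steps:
p(P) = (1 + P)*(-1 + P)
V = 6
f(Y, Z) = 900 (f(Y, Z) = (-5 + (-1 + (0 + 6)²))² = (-5 + (-1 + 6²))² = (-5 + (-1 + 36))² = (-5 + 35)² = 30² = 900)
f(4, V)*(-326) = 900*(-326) = -293400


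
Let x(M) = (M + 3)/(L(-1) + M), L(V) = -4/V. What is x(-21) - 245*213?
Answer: -887127/17 ≈ -52184.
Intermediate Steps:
x(M) = (3 + M)/(4 + M) (x(M) = (M + 3)/(-4/(-1) + M) = (3 + M)/(-4*(-1) + M) = (3 + M)/(4 + M))
x(-21) - 245*213 = (3 - 21)/(4 - 21) - 245*213 = -18/(-17) - 52185 = -1/17*(-18) - 52185 = 18/17 - 52185 = -887127/17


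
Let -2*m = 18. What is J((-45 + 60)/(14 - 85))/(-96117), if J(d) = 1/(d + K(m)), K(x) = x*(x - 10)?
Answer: -71/1165514742 ≈ -6.0917e-8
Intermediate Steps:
m = -9 (m = -½*18 = -9)
K(x) = x*(-10 + x)
J(d) = 1/(171 + d) (J(d) = 1/(d - 9*(-10 - 9)) = 1/(d - 9*(-19)) = 1/(d + 171) = 1/(171 + d))
J((-45 + 60)/(14 - 85))/(-96117) = 1/((171 + (-45 + 60)/(14 - 85))*(-96117)) = -1/96117/(171 + 15/(-71)) = -1/96117/(171 + 15*(-1/71)) = -1/96117/(171 - 15/71) = -1/96117/(12126/71) = (71/12126)*(-1/96117) = -71/1165514742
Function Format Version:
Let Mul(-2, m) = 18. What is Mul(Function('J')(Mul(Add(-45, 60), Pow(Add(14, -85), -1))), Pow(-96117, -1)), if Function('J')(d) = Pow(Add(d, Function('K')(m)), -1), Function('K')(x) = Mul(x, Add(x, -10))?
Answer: Rational(-71, 1165514742) ≈ -6.0917e-8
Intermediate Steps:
m = -9 (m = Mul(Rational(-1, 2), 18) = -9)
Function('K')(x) = Mul(x, Add(-10, x))
Function('J')(d) = Pow(Add(171, d), -1) (Function('J')(d) = Pow(Add(d, Mul(-9, Add(-10, -9))), -1) = Pow(Add(d, Mul(-9, -19)), -1) = Pow(Add(d, 171), -1) = Pow(Add(171, d), -1))
Mul(Function('J')(Mul(Add(-45, 60), Pow(Add(14, -85), -1))), Pow(-96117, -1)) = Mul(Pow(Add(171, Mul(Add(-45, 60), Pow(Add(14, -85), -1))), -1), Pow(-96117, -1)) = Mul(Pow(Add(171, Mul(15, Pow(-71, -1))), -1), Rational(-1, 96117)) = Mul(Pow(Add(171, Mul(15, Rational(-1, 71))), -1), Rational(-1, 96117)) = Mul(Pow(Add(171, Rational(-15, 71)), -1), Rational(-1, 96117)) = Mul(Pow(Rational(12126, 71), -1), Rational(-1, 96117)) = Mul(Rational(71, 12126), Rational(-1, 96117)) = Rational(-71, 1165514742)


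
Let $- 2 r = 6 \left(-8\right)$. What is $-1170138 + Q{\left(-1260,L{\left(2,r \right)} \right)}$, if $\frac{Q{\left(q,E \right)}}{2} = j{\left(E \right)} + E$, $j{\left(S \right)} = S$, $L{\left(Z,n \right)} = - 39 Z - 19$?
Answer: $-1170526$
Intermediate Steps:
$r = 24$ ($r = - \frac{6 \left(-8\right)}{2} = \left(- \frac{1}{2}\right) \left(-48\right) = 24$)
$L{\left(Z,n \right)} = -19 - 39 Z$
$Q{\left(q,E \right)} = 4 E$ ($Q{\left(q,E \right)} = 2 \left(E + E\right) = 2 \cdot 2 E = 4 E$)
$-1170138 + Q{\left(-1260,L{\left(2,r \right)} \right)} = -1170138 + 4 \left(-19 - 78\right) = -1170138 + 4 \left(-97\right) = -1170138 - 388 = -1170526$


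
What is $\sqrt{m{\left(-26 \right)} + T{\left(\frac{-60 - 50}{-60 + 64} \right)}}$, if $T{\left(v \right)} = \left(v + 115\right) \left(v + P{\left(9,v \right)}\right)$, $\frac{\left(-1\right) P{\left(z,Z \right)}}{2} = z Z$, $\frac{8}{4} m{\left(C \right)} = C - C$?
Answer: $\frac{5 \sqrt{6545}}{2} \approx 202.25$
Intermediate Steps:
$m{\left(C \right)} = 0$ ($m{\left(C \right)} = \frac{C - C}{2} = \frac{1}{2} \cdot 0 = 0$)
$P{\left(z,Z \right)} = - 2 Z z$ ($P{\left(z,Z \right)} = - 2 z Z = - 2 Z z$)
$T{\left(v \right)} = - 17 v \left(115 + v\right)$ ($T{\left(v \right)} = \left(v + 115\right) \left(v - 2 v 9\right) = \left(115 + v\right) \left(v - 18 v\right) = \left(115 + v\right) \left(- 17 v\right) = - 17 v \left(115 + v\right)$)
$\sqrt{m{\left(-26 \right)} + T{\left(\frac{-60 - 50}{-60 + 64} \right)}} = \sqrt{0 + 17 \frac{-60 - 50}{-60 + 64} \left(-115 - \frac{-60 - 50}{-60 + 64}\right)} = \sqrt{0 + 17 \left(- \frac{110}{4}\right) \left(-115 - - \frac{110}{4}\right)} = \sqrt{0 + 17 \left(\left(-110\right) \frac{1}{4}\right) \left(-115 - \left(-110\right) \frac{1}{4}\right)} = \sqrt{0 + 17 \left(- \frac{55}{2}\right) \left(-115 - - \frac{55}{2}\right)} = \sqrt{0 + 17 \left(- \frac{55}{2}\right) \left(-115 + \frac{55}{2}\right)} = \sqrt{0 + 17 \left(- \frac{55}{2}\right) \left(- \frac{175}{2}\right)} = \sqrt{0 + \frac{163625}{4}} = \sqrt{\frac{163625}{4}} = \frac{5 \sqrt{6545}}{2}$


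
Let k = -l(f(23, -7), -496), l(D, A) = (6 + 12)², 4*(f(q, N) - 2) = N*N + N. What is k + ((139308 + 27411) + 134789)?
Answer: 301184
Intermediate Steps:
f(q, N) = 2 + N/4 + N²/4 (f(q, N) = 2 + (N*N + N)/4 = 2 + (N² + N)/4 = 2 + (N + N²)/4 = 2 + (N/4 + N²/4) = 2 + N/4 + N²/4)
l(D, A) = 324 (l(D, A) = 18² = 324)
k = -324 (k = -1*324 = -324)
k + ((139308 + 27411) + 134789) = -324 + ((139308 + 27411) + 134789) = -324 + (166719 + 134789) = -324 + 301508 = 301184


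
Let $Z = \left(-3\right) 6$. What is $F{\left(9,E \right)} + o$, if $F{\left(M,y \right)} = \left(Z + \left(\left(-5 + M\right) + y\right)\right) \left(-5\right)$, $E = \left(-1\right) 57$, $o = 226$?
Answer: $581$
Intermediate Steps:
$E = -57$
$Z = -18$
$F{\left(M,y \right)} = 115 - 5 M - 5 y$ ($F{\left(M,y \right)} = \left(-18 + \left(\left(-5 + M\right) + y\right)\right) \left(-5\right) = \left(-18 + \left(-5 + M + y\right)\right) \left(-5\right) = \left(-23 + M + y\right) \left(-5\right) = 115 - 5 M - 5 y$)
$F{\left(9,E \right)} + o = \left(115 - 45 - -285\right) + 226 = \left(115 - 45 + 285\right) + 226 = 355 + 226 = 581$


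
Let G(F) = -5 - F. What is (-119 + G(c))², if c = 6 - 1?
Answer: 16641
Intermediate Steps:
c = 5
(-119 + G(c))² = (-119 + (-5 - 1*5))² = (-119 + (-5 - 5))² = (-119 - 10)² = (-129)² = 16641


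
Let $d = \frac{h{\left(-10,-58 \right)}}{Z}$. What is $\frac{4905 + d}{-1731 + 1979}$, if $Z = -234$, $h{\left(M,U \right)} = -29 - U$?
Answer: $\frac{1147741}{58032} \approx 19.778$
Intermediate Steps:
$d = - \frac{29}{234}$ ($d = \frac{-29 - -58}{-234} = \left(-29 + 58\right) \left(- \frac{1}{234}\right) = 29 \left(- \frac{1}{234}\right) = - \frac{29}{234} \approx -0.12393$)
$\frac{4905 + d}{-1731 + 1979} = \frac{4905 - \frac{29}{234}}{-1731 + 1979} = \frac{1147741}{234 \cdot 248} = \frac{1147741}{234} \cdot \frac{1}{248} = \frac{1147741}{58032}$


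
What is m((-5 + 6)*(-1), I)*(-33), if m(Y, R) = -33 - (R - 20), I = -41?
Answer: -924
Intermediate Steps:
m(Y, R) = -13 - R (m(Y, R) = -33 - (-20 + R) = -33 + (20 - R) = -13 - R)
m((-5 + 6)*(-1), I)*(-33) = (-13 - 1*(-41))*(-33) = (-13 + 41)*(-33) = 28*(-33) = -924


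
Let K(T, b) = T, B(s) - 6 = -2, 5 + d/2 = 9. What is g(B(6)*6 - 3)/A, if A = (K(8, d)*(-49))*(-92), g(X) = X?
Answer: 3/5152 ≈ 0.00058230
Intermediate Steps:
d = 8 (d = -10 + 2*9 = -10 + 18 = 8)
B(s) = 4 (B(s) = 6 - 2 = 4)
A = 36064 (A = (8*(-49))*(-92) = -392*(-92) = 36064)
g(B(6)*6 - 3)/A = (4*6 - 3)/36064 = (24 - 3)*(1/36064) = 21*(1/36064) = 3/5152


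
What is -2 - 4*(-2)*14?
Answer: 110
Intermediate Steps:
-2 - 4*(-2)*14 = -2 + 8*14 = -2 + 112 = 110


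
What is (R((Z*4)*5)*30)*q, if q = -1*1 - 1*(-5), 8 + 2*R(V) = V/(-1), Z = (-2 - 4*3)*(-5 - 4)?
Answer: -151680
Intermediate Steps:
Z = 126 (Z = (-2 - 12)*(-9) = -14*(-9) = 126)
R(V) = -4 - V/2 (R(V) = -4 + (V/(-1))/2 = -4 + (V*(-1))/2 = -4 + (-V)/2 = -4 - V/2)
q = 4 (q = -1 + 5 = 4)
(R((Z*4)*5)*30)*q = ((-4 - 126*4*5/2)*30)*4 = ((-4 - 252*5)*30)*4 = ((-4 - 1/2*2520)*30)*4 = ((-4 - 1260)*30)*4 = -1264*30*4 = -37920*4 = -151680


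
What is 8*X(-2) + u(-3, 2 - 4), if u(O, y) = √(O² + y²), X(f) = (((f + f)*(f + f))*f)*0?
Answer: √13 ≈ 3.6056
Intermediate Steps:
X(f) = 0 (X(f) = (((2*f)*(2*f))*f)*0 = ((4*f²)*f)*0 = (4*f³)*0 = 0)
8*X(-2) + u(-3, 2 - 4) = 8*0 + √((-3)² + (2 - 4)²) = 0 + √(9 + (-2)²) = 0 + √(9 + 4) = 0 + √13 = √13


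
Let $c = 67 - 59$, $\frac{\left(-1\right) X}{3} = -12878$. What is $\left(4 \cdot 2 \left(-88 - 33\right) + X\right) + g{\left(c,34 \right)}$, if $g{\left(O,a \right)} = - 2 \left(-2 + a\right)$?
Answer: $37602$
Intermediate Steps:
$X = 38634$ ($X = \left(-3\right) \left(-12878\right) = 38634$)
$c = 8$
$g{\left(O,a \right)} = 4 - 2 a$
$\left(4 \cdot 2 \left(-88 - 33\right) + X\right) + g{\left(c,34 \right)} = \left(4 \cdot 2 \left(-88 - 33\right) + 38634\right) + \left(4 - 68\right) = \left(8 \left(-121\right) + 38634\right) + \left(4 - 68\right) = \left(-968 + 38634\right) - 64 = 37666 - 64 = 37602$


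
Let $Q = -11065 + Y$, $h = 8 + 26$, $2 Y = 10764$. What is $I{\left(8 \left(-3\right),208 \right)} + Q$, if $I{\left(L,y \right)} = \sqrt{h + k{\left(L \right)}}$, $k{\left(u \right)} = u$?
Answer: $-5683 + \sqrt{10} \approx -5679.8$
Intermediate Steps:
$Y = 5382$ ($Y = \frac{1}{2} \cdot 10764 = 5382$)
$h = 34$
$I{\left(L,y \right)} = \sqrt{34 + L}$
$Q = -5683$ ($Q = -11065 + 5382 = -5683$)
$I{\left(8 \left(-3\right),208 \right)} + Q = \sqrt{34 + 8 \left(-3\right)} - 5683 = \sqrt{34 - 24} - 5683 = \sqrt{10} - 5683 = -5683 + \sqrt{10}$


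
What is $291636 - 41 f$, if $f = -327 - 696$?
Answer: $333579$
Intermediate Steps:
$f = -1023$ ($f = -327 - 696 = -1023$)
$291636 - 41 f = 291636 - -41943 = 291636 + 41943 = 333579$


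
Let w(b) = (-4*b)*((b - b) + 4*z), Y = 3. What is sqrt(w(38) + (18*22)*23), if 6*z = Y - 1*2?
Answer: 2*sqrt(20265)/3 ≈ 94.903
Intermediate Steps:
z = 1/6 (z = (3 - 1*2)/6 = (3 - 2)/6 = (1/6)*1 = 1/6 ≈ 0.16667)
w(b) = -8*b/3 (w(b) = (-4*b)*((b - b) + 4*(1/6)) = (-4*b)*(0 + 2/3) = -4*b*(2/3) = -8*b/3)
sqrt(w(38) + (18*22)*23) = sqrt(-8/3*38 + (18*22)*23) = sqrt(-304/3 + 396*23) = sqrt(-304/3 + 9108) = sqrt(27020/3) = 2*sqrt(20265)/3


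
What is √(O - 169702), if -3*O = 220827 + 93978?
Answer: I*√274637 ≈ 524.06*I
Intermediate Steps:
O = -104935 (O = -(220827 + 93978)/3 = -⅓*314805 = -104935)
√(O - 169702) = √(-104935 - 169702) = √(-274637) = I*√274637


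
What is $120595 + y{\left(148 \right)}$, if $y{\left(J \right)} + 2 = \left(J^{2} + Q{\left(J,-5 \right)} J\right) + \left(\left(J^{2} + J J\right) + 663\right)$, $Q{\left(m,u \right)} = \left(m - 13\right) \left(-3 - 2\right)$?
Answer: $87068$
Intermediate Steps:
$Q{\left(m,u \right)} = 65 - 5 m$ ($Q{\left(m,u \right)} = \left(-13 + m\right) \left(-5\right) = 65 - 5 m$)
$y{\left(J \right)} = 661 + 3 J^{2} + J \left(65 - 5 J\right)$ ($y{\left(J \right)} = -2 + \left(\left(J^{2} + \left(65 - 5 J\right) J\right) + \left(\left(J^{2} + J J\right) + 663\right)\right) = -2 + \left(\left(J^{2} + J \left(65 - 5 J\right)\right) + \left(\left(J^{2} + J^{2}\right) + 663\right)\right) = -2 + \left(\left(J^{2} + J \left(65 - 5 J\right)\right) + \left(2 J^{2} + 663\right)\right) = -2 + \left(\left(J^{2} + J \left(65 - 5 J\right)\right) + \left(663 + 2 J^{2}\right)\right) = -2 + \left(663 + 3 J^{2} + J \left(65 - 5 J\right)\right) = 661 + 3 J^{2} + J \left(65 - 5 J\right)$)
$120595 + y{\left(148 \right)} = 120595 + \left(661 - 2 \cdot 148^{2} + 65 \cdot 148\right) = 120595 + \left(661 - 43808 + 9620\right) = 120595 - 33527 = 87068$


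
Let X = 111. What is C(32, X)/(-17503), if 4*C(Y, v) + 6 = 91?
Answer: -85/70012 ≈ -0.0012141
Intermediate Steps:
C(Y, v) = 85/4 (C(Y, v) = -3/2 + (¼)*91 = -3/2 + 91/4 = 85/4)
C(32, X)/(-17503) = (85/4)/(-17503) = (85/4)*(-1/17503) = -85/70012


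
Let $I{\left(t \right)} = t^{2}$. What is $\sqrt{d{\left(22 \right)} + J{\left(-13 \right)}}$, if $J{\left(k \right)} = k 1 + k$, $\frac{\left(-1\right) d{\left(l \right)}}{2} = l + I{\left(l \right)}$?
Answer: $i \sqrt{1038} \approx 32.218 i$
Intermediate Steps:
$d{\left(l \right)} = - 2 l - 2 l^{2}$ ($d{\left(l \right)} = - 2 \left(l + l^{2}\right) = - 2 l - 2 l^{2}$)
$J{\left(k \right)} = 2 k$ ($J{\left(k \right)} = k + k = 2 k$)
$\sqrt{d{\left(22 \right)} + J{\left(-13 \right)}} = \sqrt{2 \cdot 22 \left(-1 - 22\right) + 2 \left(-13\right)} = \sqrt{2 \cdot 22 \left(-1 - 22\right) - 26} = \sqrt{2 \cdot 22 \left(-23\right) - 26} = \sqrt{-1012 - 26} = \sqrt{-1038} = i \sqrt{1038}$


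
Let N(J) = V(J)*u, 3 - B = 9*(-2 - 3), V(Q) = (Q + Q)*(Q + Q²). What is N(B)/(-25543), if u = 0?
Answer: 0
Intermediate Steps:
V(Q) = 2*Q*(Q + Q²) (V(Q) = (2*Q)*(Q + Q²) = 2*Q*(Q + Q²))
B = 48 (B = 3 - 9*(-2 - 3) = 3 - 9*(-5) = 3 - 1*(-45) = 3 + 45 = 48)
N(J) = 0 (N(J) = (2*J²*(1 + J))*0 = 0)
N(B)/(-25543) = 0/(-25543) = 0*(-1/25543) = 0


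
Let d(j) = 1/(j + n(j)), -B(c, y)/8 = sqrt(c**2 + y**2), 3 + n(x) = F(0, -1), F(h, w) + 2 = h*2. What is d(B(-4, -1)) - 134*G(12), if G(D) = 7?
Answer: -997089/1063 - 8*sqrt(17)/1063 ≈ -938.03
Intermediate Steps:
F(h, w) = -2 + 2*h (F(h, w) = -2 + h*2 = -2 + 2*h)
n(x) = -5 (n(x) = -3 + (-2 + 2*0) = -3 + (-2 + 0) = -3 - 2 = -5)
B(c, y) = -8*sqrt(c**2 + y**2)
d(j) = 1/(-5 + j) (d(j) = 1/(j - 5) = 1/(-5 + j))
d(B(-4, -1)) - 134*G(12) = 1/(-5 - 8*sqrt((-4)**2 + (-1)**2)) - 134*7 = 1/(-5 - 8*sqrt(16 + 1)) - 938 = 1/(-5 - 8*sqrt(17)) - 938 = -938 + 1/(-5 - 8*sqrt(17))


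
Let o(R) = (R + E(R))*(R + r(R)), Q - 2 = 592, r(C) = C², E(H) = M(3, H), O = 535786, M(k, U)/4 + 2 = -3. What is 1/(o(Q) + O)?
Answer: 1/203404606 ≈ 4.9163e-9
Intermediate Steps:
M(k, U) = -20 (M(k, U) = -8 + 4*(-3) = -8 - 12 = -20)
E(H) = -20
Q = 594 (Q = 2 + 592 = 594)
o(R) = (-20 + R)*(R + R²) (o(R) = (R - 20)*(R + R²) = (-20 + R)*(R + R²))
1/(o(Q) + O) = 1/(594*(-20 + 594² - 19*594) + 535786) = 1/(594*(-20 + 352836 - 11286) + 535786) = 1/(594*341530 + 535786) = 1/(202868820 + 535786) = 1/203404606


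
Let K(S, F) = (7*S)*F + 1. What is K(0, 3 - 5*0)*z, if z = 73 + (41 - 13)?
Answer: 101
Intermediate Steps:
K(S, F) = 1 + 7*F*S (K(S, F) = 7*F*S + 1 = 1 + 7*F*S)
z = 101 (z = 73 + 28 = 101)
K(0, 3 - 5*0)*z = (1 + 7*(3 - 5*0)*0)*101 = (1 + 7*(3 + 0)*0)*101 = (1 + 7*3*0)*101 = (1 + 0)*101 = 1*101 = 101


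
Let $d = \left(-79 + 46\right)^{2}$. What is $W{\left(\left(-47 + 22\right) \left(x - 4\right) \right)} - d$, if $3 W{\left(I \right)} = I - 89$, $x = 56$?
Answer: $-1552$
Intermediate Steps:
$W{\left(I \right)} = - \frac{89}{3} + \frac{I}{3}$ ($W{\left(I \right)} = \frac{I - 89}{3} = \frac{-89 + I}{3} = - \frac{89}{3} + \frac{I}{3}$)
$d = 1089$ ($d = \left(-33\right)^{2} = 1089$)
$W{\left(\left(-47 + 22\right) \left(x - 4\right) \right)} - d = \left(- \frac{89}{3} + \frac{\left(-47 + 22\right) \left(56 - 4\right)}{3}\right) - 1089 = \left(- \frac{89}{3} + \frac{\left(-25\right) 52}{3}\right) - 1089 = \left(- \frac{89}{3} + \frac{1}{3} \left(-1300\right)\right) - 1089 = \left(- \frac{89}{3} - \frac{1300}{3}\right) - 1089 = -463 - 1089 = -1552$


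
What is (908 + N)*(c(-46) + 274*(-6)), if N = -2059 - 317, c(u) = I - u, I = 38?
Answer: 2290080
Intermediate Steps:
c(u) = 38 - u
N = -2376
(908 + N)*(c(-46) + 274*(-6)) = (908 - 2376)*((38 - 1*(-46)) + 274*(-6)) = -1468*((38 + 46) - 1644) = -1468*(84 - 1644) = -1468*(-1560) = 2290080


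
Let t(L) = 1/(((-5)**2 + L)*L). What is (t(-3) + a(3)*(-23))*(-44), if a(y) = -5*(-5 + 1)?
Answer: 60722/3 ≈ 20241.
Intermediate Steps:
a(y) = 20 (a(y) = -5*(-4) = 20)
t(L) = 1/(L*(25 + L)) (t(L) = 1/((25 + L)*L) = 1/(L*(25 + L)))
(t(-3) + a(3)*(-23))*(-44) = (1/((-3)*(25 - 3)) + 20*(-23))*(-44) = (-1/3/22 - 460)*(-44) = (-1/3*1/22 - 460)*(-44) = (-1/66 - 460)*(-44) = -30361/66*(-44) = 60722/3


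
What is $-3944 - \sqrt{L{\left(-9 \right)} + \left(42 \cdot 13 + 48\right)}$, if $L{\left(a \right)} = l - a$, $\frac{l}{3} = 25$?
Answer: $-3944 - \sqrt{678} \approx -3970.0$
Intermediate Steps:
$l = 75$ ($l = 3 \cdot 25 = 75$)
$L{\left(a \right)} = 75 - a$
$-3944 - \sqrt{L{\left(-9 \right)} + \left(42 \cdot 13 + 48\right)} = -3944 - \sqrt{\left(75 - -9\right) + \left(42 \cdot 13 + 48\right)} = -3944 - \sqrt{\left(75 + 9\right) + \left(546 + 48\right)} = -3944 - \sqrt{84 + 594} = -3944 - \sqrt{678}$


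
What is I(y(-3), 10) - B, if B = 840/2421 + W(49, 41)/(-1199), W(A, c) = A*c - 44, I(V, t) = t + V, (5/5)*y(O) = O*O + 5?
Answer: 24472267/967593 ≈ 25.292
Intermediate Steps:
y(O) = 5 + O² (y(O) = O*O + 5 = O² + 5 = 5 + O²)
I(V, t) = V + t
W(A, c) = -44 + A*c
B = -1250035/967593 (B = 840/2421 + (-44 + 49*41)/(-1199) = 840*(1/2421) + (-44 + 2009)*(-1/1199) = 280/807 + 1965*(-1/1199) = 280/807 - 1965/1199 = -1250035/967593 ≈ -1.2919)
I(y(-3), 10) - B = ((5 + (-3)²) + 10) - 1*(-1250035/967593) = ((5 + 9) + 10) + 1250035/967593 = (14 + 10) + 1250035/967593 = 24 + 1250035/967593 = 24472267/967593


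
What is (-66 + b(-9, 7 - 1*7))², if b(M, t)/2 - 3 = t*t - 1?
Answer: 3844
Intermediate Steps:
b(M, t) = 4 + 2*t² (b(M, t) = 6 + 2*(t*t - 1) = 6 + 2*(t² - 1) = 6 + 2*(-1 + t²) = 6 + (-2 + 2*t²) = 4 + 2*t²)
(-66 + b(-9, 7 - 1*7))² = (-66 + (4 + 2*(7 - 1*7)²))² = (-66 + (4 + 2*(7 - 7)²))² = (-66 + (4 + 2*0²))² = (-66 + (4 + 2*0))² = (-66 + (4 + 0))² = (-66 + 4)² = (-62)² = 3844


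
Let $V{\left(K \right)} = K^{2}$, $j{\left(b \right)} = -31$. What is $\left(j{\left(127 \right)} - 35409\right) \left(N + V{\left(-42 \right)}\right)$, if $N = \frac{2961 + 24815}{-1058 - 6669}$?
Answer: $- \frac{482077986880}{7727} \approx -6.2389 \cdot 10^{7}$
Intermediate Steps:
$N = - \frac{27776}{7727}$ ($N = \frac{27776}{-7727} = 27776 \left(- \frac{1}{7727}\right) = - \frac{27776}{7727} \approx -3.5947$)
$\left(j{\left(127 \right)} - 35409\right) \left(N + V{\left(-42 \right)}\right) = \left(-31 - 35409\right) \left(- \frac{27776}{7727} + \left(-42\right)^{2}\right) = - 35440 \left(- \frac{27776}{7727} + 1764\right) = \left(-35440\right) \frac{13602652}{7727} = - \frac{482077986880}{7727}$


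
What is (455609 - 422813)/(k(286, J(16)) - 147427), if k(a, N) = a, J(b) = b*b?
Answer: -3644/16349 ≈ -0.22289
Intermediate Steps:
J(b) = b**2
(455609 - 422813)/(k(286, J(16)) - 147427) = (455609 - 422813)/(286 - 147427) = 32796/(-147141) = 32796*(-1/147141) = -3644/16349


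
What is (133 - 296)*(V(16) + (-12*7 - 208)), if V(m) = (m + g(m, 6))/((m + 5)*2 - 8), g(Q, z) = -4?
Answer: 808154/17 ≈ 47539.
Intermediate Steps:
V(m) = (-4 + m)/(2 + 2*m) (V(m) = (m - 4)/((m + 5)*2 - 8) = (-4 + m)/((5 + m)*2 - 8) = (-4 + m)/((10 + 2*m) - 8) = (-4 + m)/(2 + 2*m))
(133 - 296)*(V(16) + (-12*7 - 208)) = (133 - 296)*((-4 + 16)/(2*(1 + 16)) + (-12*7 - 208)) = -163*((½)*12/17 + (-84 - 208)) = -163*((½)*(1/17)*12 - 292) = -163*(6/17 - 292) = -163*(-4958/17) = 808154/17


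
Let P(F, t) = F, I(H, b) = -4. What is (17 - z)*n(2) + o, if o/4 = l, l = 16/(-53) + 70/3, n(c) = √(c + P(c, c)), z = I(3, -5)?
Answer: 21326/159 ≈ 134.13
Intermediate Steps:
z = -4
n(c) = √2*√c (n(c) = √(c + c) = √(2*c) = √2*√c)
l = 3662/159 (l = 16*(-1/53) + 70*(⅓) = -16/53 + 70/3 = 3662/159 ≈ 23.031)
o = 14648/159 (o = 4*(3662/159) = 14648/159 ≈ 92.126)
(17 - z)*n(2) + o = (17 - 1*(-4))*(√2*√2) + 14648/159 = (17 + 4)*2 + 14648/159 = 21*2 + 14648/159 = 42 + 14648/159 = 21326/159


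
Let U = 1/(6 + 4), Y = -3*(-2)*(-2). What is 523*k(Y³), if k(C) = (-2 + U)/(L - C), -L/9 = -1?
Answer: -9937/17370 ≈ -0.57208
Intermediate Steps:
L = 9 (L = -9*(-1) = 9)
Y = -12 (Y = 6*(-2) = -12)
U = ⅒ (U = 1/10 = ⅒ ≈ 0.10000)
k(C) = -19/(10*(9 - C)) (k(C) = (-2 + ⅒)/(9 - C) = -19/(10*(9 - C)))
523*k(Y³) = 523*(19/(10*(-9 + (-12)³))) = 523*(19/(10*(-9 - 1728))) = 523*((19/10)/(-1737)) = 523*((19/10)*(-1/1737)) = 523*(-19/17370) = -9937/17370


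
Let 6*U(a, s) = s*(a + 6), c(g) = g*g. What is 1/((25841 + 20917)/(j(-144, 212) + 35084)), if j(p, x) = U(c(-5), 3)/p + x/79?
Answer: 798289775/1063838016 ≈ 0.75039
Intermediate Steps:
c(g) = g²
U(a, s) = s*(6 + a)/6 (U(a, s) = (s*(a + 6))/6 = (s*(6 + a))/6 = s*(6 + a)/6)
j(p, x) = x/79 + 31/(2*p) (j(p, x) = ((⅙)*3*(6 + (-5)²))/p + x/79 = ((⅙)*3*(6 + 25))/p + x*(1/79) = ((⅙)*3*31)/p + x/79 = 31/(2*p) + x/79 = x/79 + 31/(2*p))
1/((25841 + 20917)/(j(-144, 212) + 35084)) = 1/((25841 + 20917)/(((1/79)*212 + (31/2)/(-144)) + 35084)) = 1/(46758/((212/79 + (31/2)*(-1/144)) + 35084)) = 1/(46758/((212/79 - 31/288) + 35084)) = 1/(46758/(58607/22752 + 35084)) = 1/(46758/(798289775/22752)) = 1/(46758*(22752/798289775)) = 1/(1063838016/798289775) = 798289775/1063838016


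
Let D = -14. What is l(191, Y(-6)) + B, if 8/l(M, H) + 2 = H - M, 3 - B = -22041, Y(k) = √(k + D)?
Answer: 821556292/37269 - 16*I*√5/37269 ≈ 22044.0 - 0.00095997*I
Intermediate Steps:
Y(k) = √(-14 + k) (Y(k) = √(k - 14) = √(-14 + k))
B = 22044 (B = 3 - 1*(-22041) = 3 + 22041 = 22044)
l(M, H) = 8/(-2 + H - M) (l(M, H) = 8/(-2 + (H - M)) = 8/(-2 + H - M))
l(191, Y(-6)) + B = 8/(-2 + √(-14 - 6) - 1*191) + 22044 = 8/(-2 + √(-20) - 191) + 22044 = 8/(-2 + 2*I*√5 - 191) + 22044 = 8/(-193 + 2*I*√5) + 22044 = 22044 + 8/(-193 + 2*I*√5)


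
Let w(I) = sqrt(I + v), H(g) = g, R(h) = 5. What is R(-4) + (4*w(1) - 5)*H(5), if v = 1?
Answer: -20 + 20*sqrt(2) ≈ 8.2843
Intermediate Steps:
w(I) = sqrt(1 + I) (w(I) = sqrt(I + 1) = sqrt(1 + I))
R(-4) + (4*w(1) - 5)*H(5) = 5 + (4*sqrt(1 + 1) - 5)*5 = 5 + (4*sqrt(2) - 5)*5 = 5 + (-5 + 4*sqrt(2))*5 = 5 + (-25 + 20*sqrt(2)) = -20 + 20*sqrt(2)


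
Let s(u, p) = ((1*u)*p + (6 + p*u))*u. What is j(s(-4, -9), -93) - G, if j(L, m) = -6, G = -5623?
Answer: 5617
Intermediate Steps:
s(u, p) = u*(6 + 2*p*u) (s(u, p) = (u*p + (6 + p*u))*u = (p*u + (6 + p*u))*u = (6 + 2*p*u)*u = u*(6 + 2*p*u))
j(s(-4, -9), -93) - G = -6 - 1*(-5623) = -6 + 5623 = 5617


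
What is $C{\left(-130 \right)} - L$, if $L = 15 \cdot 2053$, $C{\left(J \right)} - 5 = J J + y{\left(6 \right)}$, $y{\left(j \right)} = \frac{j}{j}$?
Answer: $-13889$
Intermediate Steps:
$y{\left(j \right)} = 1$
$C{\left(J \right)} = 6 + J^{2}$ ($C{\left(J \right)} = 5 + \left(J J + 1\right) = 5 + \left(J^{2} + 1\right) = 5 + \left(1 + J^{2}\right) = 6 + J^{2}$)
$L = 30795$
$C{\left(-130 \right)} - L = \left(6 + \left(-130\right)^{2}\right) - 30795 = \left(6 + 16900\right) - 30795 = 16906 - 30795 = -13889$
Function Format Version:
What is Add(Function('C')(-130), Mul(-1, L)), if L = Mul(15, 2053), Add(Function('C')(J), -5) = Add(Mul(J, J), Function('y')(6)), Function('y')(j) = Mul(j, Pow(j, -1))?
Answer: -13889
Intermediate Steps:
Function('y')(j) = 1
Function('C')(J) = Add(6, Pow(J, 2)) (Function('C')(J) = Add(5, Add(Mul(J, J), 1)) = Add(5, Add(Pow(J, 2), 1)) = Add(5, Add(1, Pow(J, 2))) = Add(6, Pow(J, 2)))
L = 30795
Add(Function('C')(-130), Mul(-1, L)) = Add(Add(6, Pow(-130, 2)), Mul(-1, 30795)) = Add(Add(6, 16900), -30795) = Add(16906, -30795) = -13889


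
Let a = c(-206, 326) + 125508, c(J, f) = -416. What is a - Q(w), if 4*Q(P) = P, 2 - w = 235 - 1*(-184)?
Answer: 500785/4 ≈ 1.2520e+5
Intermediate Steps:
w = -417 (w = 2 - (235 - 1*(-184)) = 2 - (235 + 184) = 2 - 1*419 = 2 - 419 = -417)
Q(P) = P/4
a = 125092 (a = -416 + 125508 = 125092)
a - Q(w) = 125092 - (-417)/4 = 125092 - 1*(-417/4) = 125092 + 417/4 = 500785/4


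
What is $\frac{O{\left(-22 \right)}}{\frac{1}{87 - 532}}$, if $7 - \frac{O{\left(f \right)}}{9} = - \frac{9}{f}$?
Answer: $- \frac{580725}{22} \approx -26397.0$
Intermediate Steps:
$O{\left(f \right)} = 63 + \frac{81}{f}$ ($O{\left(f \right)} = 63 - 9 \left(- \frac{9}{f}\right) = 63 + \frac{81}{f}$)
$\frac{O{\left(-22 \right)}}{\frac{1}{87 - 532}} = \frac{63 + \frac{81}{-22}}{\frac{1}{87 - 532}} = \frac{63 + 81 \left(- \frac{1}{22}\right)}{\frac{1}{-445}} = \frac{63 - \frac{81}{22}}{- \frac{1}{445}} = \frac{1305}{22} \left(-445\right) = - \frac{580725}{22}$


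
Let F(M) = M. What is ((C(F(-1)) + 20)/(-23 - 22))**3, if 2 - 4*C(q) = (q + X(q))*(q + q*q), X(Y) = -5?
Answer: -68921/729000 ≈ -0.094542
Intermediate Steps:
C(q) = 1/2 - (-5 + q)*(q + q**2)/4 (C(q) = 1/2 - (q - 5)*(q + q*q)/4 = 1/2 - (-5 + q)*(q + q**2)/4)
((C(F(-1)) + 20)/(-23 - 22))**3 = (((1/2 + (-1)**2 - 1/4*(-1)**3 + (5/4)*(-1)) + 20)/(-23 - 22))**3 = (((1/2 + 1 - 1/4*(-1) - 5/4) + 20)/(-45))**3 = (((1/2 + 1 + 1/4 - 5/4) + 20)*(-1/45))**3 = ((1/2 + 20)*(-1/45))**3 = ((41/2)*(-1/45))**3 = (-41/90)**3 = -68921/729000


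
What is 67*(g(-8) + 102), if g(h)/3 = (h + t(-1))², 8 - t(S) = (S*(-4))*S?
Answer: 10050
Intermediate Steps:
t(S) = 8 + 4*S² (t(S) = 8 - S*(-4)*S = 8 - (-4*S)*S = 8 - (-4)*S² = 8 + 4*S²)
g(h) = 3*(12 + h)² (g(h) = 3*(h + (8 + 4*(-1)²))² = 3*(h + (8 + 4*1))² = 3*(h + (8 + 4))² = 3*(h + 12)² = 3*(12 + h)²)
67*(g(-8) + 102) = 67*(3*(12 - 8)² + 102) = 67*(3*4² + 102) = 67*(3*16 + 102) = 67*(48 + 102) = 67*150 = 10050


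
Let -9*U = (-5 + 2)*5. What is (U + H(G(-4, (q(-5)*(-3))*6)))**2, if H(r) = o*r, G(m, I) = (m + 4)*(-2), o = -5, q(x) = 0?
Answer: 25/9 ≈ 2.7778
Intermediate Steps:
G(m, I) = -8 - 2*m (G(m, I) = (4 + m)*(-2) = -8 - 2*m)
H(r) = -5*r
U = 5/3 (U = -(-5 + 2)*5/9 = -(-1)*5/3 = -1/9*(-15) = 5/3 ≈ 1.6667)
(U + H(G(-4, (q(-5)*(-3))*6)))**2 = (5/3 - 5*(-8 - 2*(-4)))**2 = (5/3 - 5*(-8 + 8))**2 = (5/3 - 5*0)**2 = (5/3 + 0)**2 = (5/3)**2 = 25/9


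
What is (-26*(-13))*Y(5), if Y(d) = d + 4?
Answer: 3042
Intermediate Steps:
Y(d) = 4 + d
(-26*(-13))*Y(5) = (-26*(-13))*(4 + 5) = 338*9 = 3042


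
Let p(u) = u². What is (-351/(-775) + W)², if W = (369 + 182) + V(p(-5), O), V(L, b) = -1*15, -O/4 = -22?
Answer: 172848894001/600625 ≈ 2.8778e+5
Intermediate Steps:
O = 88 (O = -4*(-22) = 88)
V(L, b) = -15
W = 536 (W = (369 + 182) - 15 = 551 - 15 = 536)
(-351/(-775) + W)² = (-351/(-775) + 536)² = (-351*(-1/775) + 536)² = (351/775 + 536)² = (415751/775)² = 172848894001/600625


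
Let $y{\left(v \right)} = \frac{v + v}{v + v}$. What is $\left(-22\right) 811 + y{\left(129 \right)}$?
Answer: $-17841$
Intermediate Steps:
$y{\left(v \right)} = 1$ ($y{\left(v \right)} = \frac{2 v}{2 v} = 2 v \frac{1}{2 v} = 1$)
$\left(-22\right) 811 + y{\left(129 \right)} = \left(-22\right) 811 + 1 = -17842 + 1 = -17841$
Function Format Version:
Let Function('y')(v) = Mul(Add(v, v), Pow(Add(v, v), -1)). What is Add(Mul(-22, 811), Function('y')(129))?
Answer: -17841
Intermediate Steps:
Function('y')(v) = 1 (Function('y')(v) = Mul(Mul(2, v), Pow(Mul(2, v), -1)) = Mul(Mul(2, v), Mul(Rational(1, 2), Pow(v, -1))) = 1)
Add(Mul(-22, 811), Function('y')(129)) = Add(Mul(-22, 811), 1) = Add(-17842, 1) = -17841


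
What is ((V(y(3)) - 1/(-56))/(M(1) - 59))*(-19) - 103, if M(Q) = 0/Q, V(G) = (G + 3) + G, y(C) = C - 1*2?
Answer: -334973/3304 ≈ -101.38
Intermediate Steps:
y(C) = -2 + C (y(C) = C - 2 = -2 + C)
V(G) = 3 + 2*G (V(G) = (3 + G) + G = 3 + 2*G)
M(Q) = 0
((V(y(3)) - 1/(-56))/(M(1) - 59))*(-19) - 103 = (((3 + 2*(-2 + 3)) - 1/(-56))/(0 - 59))*(-19) - 103 = (((3 + 2*1) - 1*(-1/56))/(-59))*(-19) - 103 = (((3 + 2) + 1/56)*(-1/59))*(-19) - 103 = ((5 + 1/56)*(-1/59))*(-19) - 103 = ((281/56)*(-1/59))*(-19) - 103 = -281/3304*(-19) - 103 = 5339/3304 - 103 = -334973/3304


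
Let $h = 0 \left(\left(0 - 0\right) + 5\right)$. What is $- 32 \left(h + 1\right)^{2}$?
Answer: $-32$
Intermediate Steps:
$h = 0$ ($h = 0 \left(\left(0 + 0\right) + 5\right) = 0 \left(0 + 5\right) = 0 \cdot 5 = 0$)
$- 32 \left(h + 1\right)^{2} = - 32 \left(0 + 1\right)^{2} = - 32 \cdot 1^{2} = \left(-32\right) 1 = -32$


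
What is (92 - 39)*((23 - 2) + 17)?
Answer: 2014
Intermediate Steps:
(92 - 39)*((23 - 2) + 17) = 53*(21 + 17) = 53*38 = 2014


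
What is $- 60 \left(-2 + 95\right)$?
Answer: $-5580$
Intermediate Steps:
$- 60 \left(-2 + 95\right) = \left(-60\right) 93 = -5580$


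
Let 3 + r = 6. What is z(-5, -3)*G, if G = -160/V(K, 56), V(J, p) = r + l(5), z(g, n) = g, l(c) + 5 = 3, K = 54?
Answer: 800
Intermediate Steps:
l(c) = -2 (l(c) = -5 + 3 = -2)
r = 3 (r = -3 + 6 = 3)
V(J, p) = 1 (V(J, p) = 3 - 2 = 1)
G = -160 (G = -160/1 = -160*1 = -160)
z(-5, -3)*G = -5*(-160) = 800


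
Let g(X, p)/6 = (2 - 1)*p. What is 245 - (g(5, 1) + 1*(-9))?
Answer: 248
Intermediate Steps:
g(X, p) = 6*p (g(X, p) = 6*((2 - 1)*p) = 6*(1*p) = 6*p)
245 - (g(5, 1) + 1*(-9)) = 245 - (6*1 + 1*(-9)) = 245 - (6 - 9) = 245 - 1*(-3) = 245 + 3 = 248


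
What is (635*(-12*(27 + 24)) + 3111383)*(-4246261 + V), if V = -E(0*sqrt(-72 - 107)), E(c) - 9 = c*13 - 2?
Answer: -11561581398484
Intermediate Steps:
E(c) = 7 + 13*c (E(c) = 9 + (c*13 - 2) = 9 + (13*c - 2) = 9 + (-2 + 13*c) = 7 + 13*c)
V = -7 (V = -(7 + 13*(0*sqrt(-72 - 107))) = -(7 + 13*(0*sqrt(-179))) = -(7 + 13*(0*(I*sqrt(179)))) = -(7 + 13*0) = -(7 + 0) = -1*7 = -7)
(635*(-12*(27 + 24)) + 3111383)*(-4246261 + V) = (635*(-12*(27 + 24)) + 3111383)*(-4246261 - 7) = (635*(-12*51) + 3111383)*(-4246268) = (635*(-612) + 3111383)*(-4246268) = (-388620 + 3111383)*(-4246268) = 2722763*(-4246268) = -11561581398484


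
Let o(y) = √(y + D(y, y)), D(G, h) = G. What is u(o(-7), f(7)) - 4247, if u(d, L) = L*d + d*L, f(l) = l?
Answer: -4247 + 14*I*√14 ≈ -4247.0 + 52.383*I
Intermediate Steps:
o(y) = √2*√y (o(y) = √(y + y) = √(2*y) = √2*√y)
u(d, L) = 2*L*d (u(d, L) = L*d + L*d = 2*L*d)
u(o(-7), f(7)) - 4247 = 2*7*(√2*√(-7)) - 4247 = 2*7*(√2*(I*√7)) - 4247 = 2*7*(I*√14) - 4247 = 14*I*√14 - 4247 = -4247 + 14*I*√14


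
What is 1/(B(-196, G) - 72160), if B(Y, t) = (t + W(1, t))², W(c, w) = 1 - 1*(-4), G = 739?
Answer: 1/481376 ≈ 2.0774e-6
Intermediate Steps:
W(c, w) = 5 (W(c, w) = 1 + 4 = 5)
B(Y, t) = (5 + t)² (B(Y, t) = (t + 5)² = (5 + t)²)
1/(B(-196, G) - 72160) = 1/((5 + 739)² - 72160) = 1/(744² - 72160) = 1/(553536 - 72160) = 1/481376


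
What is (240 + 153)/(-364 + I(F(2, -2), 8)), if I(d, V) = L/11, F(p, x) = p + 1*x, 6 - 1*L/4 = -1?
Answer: -4323/3976 ≈ -1.0873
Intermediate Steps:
L = 28 (L = 24 - 4*(-1) = 24 + 4 = 28)
F(p, x) = p + x
I(d, V) = 28/11
(240 + 153)/(-364 + I(F(2, -2), 8)) = (240 + 153)/(-364 + 28/11) = 393/(-3976/11) = 393*(-11/3976) = -4323/3976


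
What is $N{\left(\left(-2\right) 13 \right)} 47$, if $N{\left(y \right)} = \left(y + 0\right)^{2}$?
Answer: $31772$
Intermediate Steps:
$N{\left(y \right)} = y^{2}$
$N{\left(\left(-2\right) 13 \right)} 47 = \left(\left(-2\right) 13\right)^{2} \cdot 47 = \left(-26\right)^{2} \cdot 47 = 676 \cdot 47 = 31772$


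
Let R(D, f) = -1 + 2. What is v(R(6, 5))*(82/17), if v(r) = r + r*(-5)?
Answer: -328/17 ≈ -19.294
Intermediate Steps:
R(D, f) = 1
v(r) = -4*r (v(r) = r - 5*r = -4*r)
v(R(6, 5))*(82/17) = (-4*1)*(82/17) = -328/17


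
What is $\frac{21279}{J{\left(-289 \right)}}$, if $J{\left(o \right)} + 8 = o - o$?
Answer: $- \frac{21279}{8} \approx -2659.9$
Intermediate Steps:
$J{\left(o \right)} = -8$ ($J{\left(o \right)} = -8 + \left(o - o\right) = -8 + 0 = -8$)
$\frac{21279}{J{\left(-289 \right)}} = \frac{21279}{-8} = 21279 \left(- \frac{1}{8}\right) = - \frac{21279}{8}$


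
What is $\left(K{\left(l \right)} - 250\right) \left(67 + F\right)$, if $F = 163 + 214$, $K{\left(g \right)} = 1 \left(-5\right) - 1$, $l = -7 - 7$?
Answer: $-113664$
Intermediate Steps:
$l = -14$
$K{\left(g \right)} = -6$ ($K{\left(g \right)} = -5 - 1 = -6$)
$F = 377$
$\left(K{\left(l \right)} - 250\right) \left(67 + F\right) = \left(-6 - 250\right) \left(67 + 377\right) = \left(-256\right) 444 = -113664$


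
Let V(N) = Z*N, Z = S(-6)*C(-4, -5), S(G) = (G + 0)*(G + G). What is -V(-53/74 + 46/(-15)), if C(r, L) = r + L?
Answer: -453492/185 ≈ -2451.3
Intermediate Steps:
C(r, L) = L + r
S(G) = 2*G² (S(G) = G*(2*G) = 2*G²)
Z = -648 (Z = (2*(-6)²)*(-5 - 4) = (2*36)*(-9) = 72*(-9) = -648)
V(N) = -648*N
-V(-53/74 + 46/(-15)) = -(-648)*(-53/74 + 46/(-15)) = -(-648)*(-53*1/74 + 46*(-1/15)) = -(-648)*(-53/74 - 46/15) = -(-648)*(-4199)/1110 = -1*453492/185 = -453492/185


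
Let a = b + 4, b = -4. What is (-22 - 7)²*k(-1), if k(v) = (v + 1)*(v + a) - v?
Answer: 841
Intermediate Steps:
a = 0 (a = -4 + 4 = 0)
k(v) = -v + v*(1 + v) (k(v) = (v + 1)*(v + 0) - v = (1 + v)*v - v = v*(1 + v) - v = -v + v*(1 + v))
(-22 - 7)²*k(-1) = (-22 - 7)²*(-1)² = (-29)²*1 = 841*1 = 841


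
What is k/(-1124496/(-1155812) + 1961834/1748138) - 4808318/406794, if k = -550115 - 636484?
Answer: -8708281717918043916362/15375670790443347 ≈ -5.6637e+5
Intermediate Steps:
k = -1186599
k/(-1124496/(-1155812) + 1961834/1748138) - 4808318/406794 = -1186599/(-1124496/(-1155812) + 1961834/1748138) - 4808318/406794 = -1186599/(-1124496*(-1/1155812) + 1961834*(1/1748138)) - 4808318*1/406794 = -1186599/(281124/288953 + 140131/124867) - 2404159/203397 = -1186599/75594383351/36080694251 - 2404159/203397 = -1186599*36080694251/75594383351 - 2404159/203397 = -42813315717542349/75594383351 - 2404159/203397 = -8708281717918043916362/15375670790443347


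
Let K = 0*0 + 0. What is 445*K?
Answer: 0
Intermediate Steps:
K = 0 (K = 0 + 0 = 0)
445*K = 445*0 = 0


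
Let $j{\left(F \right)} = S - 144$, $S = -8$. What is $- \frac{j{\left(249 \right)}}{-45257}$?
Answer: $- \frac{152}{45257} \approx -0.0033586$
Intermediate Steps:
$j{\left(F \right)} = -152$ ($j{\left(F \right)} = -8 - 144 = -152$)
$- \frac{j{\left(249 \right)}}{-45257} = - \frac{-152}{-45257} = - \frac{\left(-152\right) \left(-1\right)}{45257} = \left(-1\right) \frac{152}{45257} = - \frac{152}{45257}$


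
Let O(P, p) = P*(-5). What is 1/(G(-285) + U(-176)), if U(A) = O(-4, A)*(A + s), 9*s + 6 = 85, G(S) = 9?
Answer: -9/30019 ≈ -0.00029981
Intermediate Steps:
O(P, p) = -5*P
s = 79/9 (s = -⅔ + (⅑)*85 = -⅔ + 85/9 = 79/9 ≈ 8.7778)
U(A) = 1580/9 + 20*A (U(A) = (-5*(-4))*(A + 79/9) = 20*(79/9 + A) = 1580/9 + 20*A)
1/(G(-285) + U(-176)) = 1/(9 + (1580/9 + 20*(-176))) = 1/(9 + (1580/9 - 3520)) = 1/(9 - 30100/9) = 1/(-30019/9) = -9/30019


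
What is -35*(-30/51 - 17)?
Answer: 10465/17 ≈ 615.59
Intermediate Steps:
-35*(-30/51 - 17) = -35*(-30*1/51 - 17) = -35*(-10/17 - 17) = -35*(-299/17) = 10465/17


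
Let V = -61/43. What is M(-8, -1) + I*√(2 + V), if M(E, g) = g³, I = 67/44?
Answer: -1 + 335*√43/1892 ≈ 0.16107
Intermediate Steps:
V = -61/43 (V = -61*1/43 = -61/43 ≈ -1.4186)
I = 67/44 (I = 67*(1/44) = 67/44 ≈ 1.5227)
M(-8, -1) + I*√(2 + V) = (-1)³ + 67*√(2 - 61/43)/44 = -1 + 67*√(25/43)/44 = -1 + 67*(5*√43/43)/44 = -1 + 335*√43/1892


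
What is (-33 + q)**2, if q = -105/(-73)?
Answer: 5308416/5329 ≈ 996.14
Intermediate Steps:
q = 105/73 (q = -105*(-1/73) = 105/73 ≈ 1.4384)
(-33 + q)**2 = (-33 + 105/73)**2 = (-2304/73)**2 = 5308416/5329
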